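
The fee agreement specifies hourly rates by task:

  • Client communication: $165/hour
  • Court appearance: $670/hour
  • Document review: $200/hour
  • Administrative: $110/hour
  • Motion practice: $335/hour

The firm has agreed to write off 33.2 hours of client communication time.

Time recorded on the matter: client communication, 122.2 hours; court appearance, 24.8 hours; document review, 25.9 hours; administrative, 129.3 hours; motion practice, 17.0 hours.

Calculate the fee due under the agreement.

Client communication: 122.2 × $165 = $20,163.00
Court appearance: 24.8 × $670 = $16,616.00
Document review: 25.9 × $200 = $5,180.00
Administrative: 129.3 × $110 = $14,223.00
Motion practice: 17.0 × $335 = $5,695.00
Subtotal: $61,877.00
Write-off: 33.2 × $165 = $5,478.00
Total: $61,877.00 − $5,478.00 = $56,399.00

$56,399.00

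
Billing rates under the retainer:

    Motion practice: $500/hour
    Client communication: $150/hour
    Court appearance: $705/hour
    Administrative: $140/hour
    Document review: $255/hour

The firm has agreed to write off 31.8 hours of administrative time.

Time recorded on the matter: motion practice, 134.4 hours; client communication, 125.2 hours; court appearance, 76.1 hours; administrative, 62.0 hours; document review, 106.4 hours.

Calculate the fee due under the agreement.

$170,990.50

Motion practice: 134.4 × $500 = $67,200.00
Client communication: 125.2 × $150 = $18,780.00
Court appearance: 76.1 × $705 = $53,650.50
Administrative: 62.0 × $140 = $8,680.00
Document review: 106.4 × $255 = $27,132.00
Subtotal: $175,442.50
Write-off: 31.8 × $140 = $4,452.00
Total: $175,442.50 − $4,452.00 = $170,990.50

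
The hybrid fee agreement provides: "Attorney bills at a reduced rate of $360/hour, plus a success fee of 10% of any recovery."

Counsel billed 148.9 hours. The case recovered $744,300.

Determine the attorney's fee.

$128,034.00

Hourly: 148.9 × $360 = $53,604.00
Success fee: 10% of $744,300 = $74,430.00
Total: $53,604.00 + $74,430.00 = $128,034.00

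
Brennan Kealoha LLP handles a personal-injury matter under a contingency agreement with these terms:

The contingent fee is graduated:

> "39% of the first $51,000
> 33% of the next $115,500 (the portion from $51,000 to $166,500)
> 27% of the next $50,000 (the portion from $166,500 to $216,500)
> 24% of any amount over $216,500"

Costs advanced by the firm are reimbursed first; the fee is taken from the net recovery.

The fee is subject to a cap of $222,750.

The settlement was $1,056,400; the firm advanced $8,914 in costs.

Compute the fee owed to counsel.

$222,750.00

Fee base (net of costs): $1,056,400 − $8,914 = $1,047,486
First $51,000 at 39% = $19,890.00
Next $115,500 at 33% = $38,115.00
Next $50,000 at 27% = $13,500.00
Remaining $830,986 at 24% = $199,436.64
Fee: $19,890.00 + $38,115.00 + $13,500.00 + $199,436.64 = $270,941.64
$270,941.64 exceeds the $222,750 cap, so the fee is capped at $222,750.00.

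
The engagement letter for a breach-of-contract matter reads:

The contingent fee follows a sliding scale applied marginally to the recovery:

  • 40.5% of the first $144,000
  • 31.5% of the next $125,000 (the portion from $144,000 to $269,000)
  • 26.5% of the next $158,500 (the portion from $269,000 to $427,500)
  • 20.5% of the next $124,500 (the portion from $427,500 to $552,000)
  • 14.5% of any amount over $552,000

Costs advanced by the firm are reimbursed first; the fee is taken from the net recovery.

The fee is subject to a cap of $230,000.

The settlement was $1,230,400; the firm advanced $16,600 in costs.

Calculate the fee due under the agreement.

Fee base (net of costs): $1,230,400 − $16,600 = $1,213,800
First $144,000 at 40.5% = $58,320.00
Next $125,000 at 31.5% = $39,375.00
Next $158,500 at 26.5% = $42,002.50
Next $124,500 at 20.5% = $25,522.50
Remaining $661,800 at 14.5% = $95,961.00
Fee: $58,320.00 + $39,375.00 + $42,002.50 + $25,522.50 + $95,961.00 = $261,181.00
$261,181.00 exceeds the $230,000 cap, so the fee is capped at $230,000.00.

$230,000.00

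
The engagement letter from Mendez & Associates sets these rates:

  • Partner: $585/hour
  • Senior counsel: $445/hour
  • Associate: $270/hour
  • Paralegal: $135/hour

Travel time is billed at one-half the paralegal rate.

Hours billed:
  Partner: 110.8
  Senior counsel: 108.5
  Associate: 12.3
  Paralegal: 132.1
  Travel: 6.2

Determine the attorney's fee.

$134,673.50

Partner: 110.8 × $585 = $64,818.00
Senior counsel: 108.5 × $445 = $48,282.50
Associate: 12.3 × $270 = $3,321.00
Paralegal: 132.1 × $135 = $17,833.50
Subtotal: $64,818.00 + $48,282.50 + $3,321.00 + $17,833.50 = $134,255.00
Travel: 6.2 × ($135 ÷ 2) = 6.2 × $67.50 = $418.50
Total: $134,255.00 + $418.50 = $134,673.50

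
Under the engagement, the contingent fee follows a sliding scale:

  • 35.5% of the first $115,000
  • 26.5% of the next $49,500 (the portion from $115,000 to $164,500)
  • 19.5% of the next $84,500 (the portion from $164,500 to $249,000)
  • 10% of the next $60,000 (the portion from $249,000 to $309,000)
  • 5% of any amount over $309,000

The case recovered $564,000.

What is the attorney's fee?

$89,170.00

First $115,000 at 35.5% = $40,825.00
Next $49,500 at 26.5% = $13,117.50
Next $84,500 at 19.5% = $16,477.50
Next $60,000 at 10% = $6,000.00
Remaining $255,000 at 5% = $12,750.00
Fee: $40,825.00 + $13,117.50 + $16,477.50 + $6,000.00 + $12,750.00 = $89,170.00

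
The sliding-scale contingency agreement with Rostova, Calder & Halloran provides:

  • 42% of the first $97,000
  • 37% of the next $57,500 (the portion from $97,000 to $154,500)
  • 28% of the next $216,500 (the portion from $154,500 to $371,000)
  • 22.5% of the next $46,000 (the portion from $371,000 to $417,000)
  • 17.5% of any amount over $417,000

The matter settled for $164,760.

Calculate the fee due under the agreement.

First $97,000 at 42% = $40,740.00
Next $57,500 at 37% = $21,275.00
Remaining $10,260 at 28% = $2,872.80
Fee: $40,740.00 + $21,275.00 + $2,872.80 = $64,887.80

$64,887.80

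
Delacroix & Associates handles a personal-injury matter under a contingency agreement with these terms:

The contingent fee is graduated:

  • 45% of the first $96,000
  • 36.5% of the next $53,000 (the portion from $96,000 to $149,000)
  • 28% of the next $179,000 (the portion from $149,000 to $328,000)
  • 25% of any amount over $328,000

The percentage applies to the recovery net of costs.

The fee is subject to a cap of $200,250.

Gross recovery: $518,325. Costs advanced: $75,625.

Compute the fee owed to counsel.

$141,340.00

Fee base (net of costs): $518,325 − $75,625 = $442,700
First $96,000 at 45% = $43,200.00
Next $53,000 at 36.5% = $19,345.00
Next $179,000 at 28% = $50,120.00
Remaining $114,700 at 25% = $28,675.00
Fee: $43,200.00 + $19,345.00 + $50,120.00 + $28,675.00 = $141,340.00
$141,340.00 is under the $200,250 cap.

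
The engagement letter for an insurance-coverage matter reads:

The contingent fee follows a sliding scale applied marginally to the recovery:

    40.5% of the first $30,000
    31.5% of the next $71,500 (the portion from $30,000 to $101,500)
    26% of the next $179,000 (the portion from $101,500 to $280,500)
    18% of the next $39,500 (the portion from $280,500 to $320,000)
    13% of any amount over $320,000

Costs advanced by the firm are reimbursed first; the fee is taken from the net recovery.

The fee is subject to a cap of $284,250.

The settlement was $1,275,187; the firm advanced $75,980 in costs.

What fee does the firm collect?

$202,619.41

Fee base (net of costs): $1,275,187 − $75,980 = $1,199,207
First $30,000 at 40.5% = $12,150.00
Next $71,500 at 31.5% = $22,522.50
Next $179,000 at 26% = $46,540.00
Next $39,500 at 18% = $7,110.00
Remaining $879,207 at 13% = $114,296.91
Fee: $12,150.00 + $22,522.50 + $46,540.00 + $7,110.00 + $114,296.91 = $202,619.41
$202,619.41 is under the $284,250 cap.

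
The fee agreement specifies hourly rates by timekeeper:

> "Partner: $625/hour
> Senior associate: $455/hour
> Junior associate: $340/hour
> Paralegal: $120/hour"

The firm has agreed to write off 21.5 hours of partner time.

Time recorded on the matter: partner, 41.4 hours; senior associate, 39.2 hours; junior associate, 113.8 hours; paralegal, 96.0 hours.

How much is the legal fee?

Partner: 41.4 × $625 = $25,875.00
Senior associate: 39.2 × $455 = $17,836.00
Junior associate: 113.8 × $340 = $38,692.00
Paralegal: 96.0 × $120 = $11,520.00
Subtotal: $93,923.00
Write-off: 21.5 × $625 = $13,437.50
Total: $93,923.00 − $13,437.50 = $80,485.50

$80,485.50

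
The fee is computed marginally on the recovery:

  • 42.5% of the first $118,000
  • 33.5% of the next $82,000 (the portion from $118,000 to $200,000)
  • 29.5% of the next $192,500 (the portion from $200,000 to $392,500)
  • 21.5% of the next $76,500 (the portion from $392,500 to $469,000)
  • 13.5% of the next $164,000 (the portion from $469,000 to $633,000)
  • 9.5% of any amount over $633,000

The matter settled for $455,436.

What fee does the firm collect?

$147,938.74

First $118,000 at 42.5% = $50,150.00
Next $82,000 at 33.5% = $27,470.00
Next $192,500 at 29.5% = $56,787.50
Remaining $62,936 at 21.5% = $13,531.24
Fee: $50,150.00 + $27,470.00 + $56,787.50 + $13,531.24 = $147,938.74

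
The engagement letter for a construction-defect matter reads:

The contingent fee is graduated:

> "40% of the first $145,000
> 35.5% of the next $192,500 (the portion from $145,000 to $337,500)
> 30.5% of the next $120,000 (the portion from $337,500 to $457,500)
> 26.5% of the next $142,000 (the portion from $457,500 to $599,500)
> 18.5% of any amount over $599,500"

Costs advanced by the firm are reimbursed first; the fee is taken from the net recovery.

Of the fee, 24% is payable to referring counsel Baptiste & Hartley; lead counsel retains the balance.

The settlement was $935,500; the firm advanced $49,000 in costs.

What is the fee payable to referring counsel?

Fee base (net of costs): $935,500 − $49,000 = $886,500
First $145,000 at 40% = $58,000.00
Next $192,500 at 35.5% = $68,337.50
Next $120,000 at 30.5% = $36,600.00
Next $142,000 at 26.5% = $37,630.00
Remaining $287,000 at 18.5% = $53,095.00
Fee: $58,000.00 + $68,337.50 + $36,600.00 + $37,630.00 + $53,095.00 = $253,662.50
Referral share: 24% of $253,662.50 = $60,879.00; lead counsel retains $253,662.50 − $60,879.00 = $192,783.50.

$60,879.00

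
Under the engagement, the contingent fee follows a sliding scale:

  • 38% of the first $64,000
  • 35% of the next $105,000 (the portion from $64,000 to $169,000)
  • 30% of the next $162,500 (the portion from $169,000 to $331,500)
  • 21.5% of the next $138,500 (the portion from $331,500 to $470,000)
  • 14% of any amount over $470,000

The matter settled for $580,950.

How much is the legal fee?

$155,130.50

First $64,000 at 38% = $24,320.00
Next $105,000 at 35% = $36,750.00
Next $162,500 at 30% = $48,750.00
Next $138,500 at 21.5% = $29,777.50
Remaining $110,950 at 14% = $15,533.00
Fee: $24,320.00 + $36,750.00 + $48,750.00 + $29,777.50 + $15,533.00 = $155,130.50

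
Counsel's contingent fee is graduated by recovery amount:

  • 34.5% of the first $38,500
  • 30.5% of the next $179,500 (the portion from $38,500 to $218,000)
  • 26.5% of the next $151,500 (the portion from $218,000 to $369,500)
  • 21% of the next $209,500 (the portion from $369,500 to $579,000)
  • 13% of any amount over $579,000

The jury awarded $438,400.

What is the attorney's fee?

$122,646.50

First $38,500 at 34.5% = $13,282.50
Next $179,500 at 30.5% = $54,747.50
Next $151,500 at 26.5% = $40,147.50
Remaining $68,900 at 21% = $14,469.00
Fee: $13,282.50 + $54,747.50 + $40,147.50 + $14,469.00 = $122,646.50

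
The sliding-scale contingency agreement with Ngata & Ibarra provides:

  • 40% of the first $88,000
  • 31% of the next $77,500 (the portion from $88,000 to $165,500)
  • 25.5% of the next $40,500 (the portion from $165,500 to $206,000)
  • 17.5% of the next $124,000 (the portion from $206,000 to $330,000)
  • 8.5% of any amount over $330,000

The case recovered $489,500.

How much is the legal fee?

First $88,000 at 40% = $35,200.00
Next $77,500 at 31% = $24,025.00
Next $40,500 at 25.5% = $10,327.50
Next $124,000 at 17.5% = $21,700.00
Remaining $159,500 at 8.5% = $13,557.50
Fee: $35,200.00 + $24,025.00 + $10,327.50 + $21,700.00 + $13,557.50 = $104,810.00

$104,810.00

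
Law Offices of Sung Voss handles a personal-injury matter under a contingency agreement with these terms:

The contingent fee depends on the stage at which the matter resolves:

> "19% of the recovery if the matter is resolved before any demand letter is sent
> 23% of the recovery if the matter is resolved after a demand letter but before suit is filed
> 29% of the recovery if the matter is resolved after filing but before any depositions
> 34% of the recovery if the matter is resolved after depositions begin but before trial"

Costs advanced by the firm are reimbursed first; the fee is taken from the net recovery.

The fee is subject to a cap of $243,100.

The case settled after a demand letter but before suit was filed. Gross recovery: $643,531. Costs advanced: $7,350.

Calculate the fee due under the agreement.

Fee base (net of costs): $643,531 − $7,350 = $636,181
The matter settled after a demand letter but before suit was filed, so the 23% rate applies.
$636,181 × 23% = $146,321.63
$146,321.63 is under the $243,100 cap.

$146,321.63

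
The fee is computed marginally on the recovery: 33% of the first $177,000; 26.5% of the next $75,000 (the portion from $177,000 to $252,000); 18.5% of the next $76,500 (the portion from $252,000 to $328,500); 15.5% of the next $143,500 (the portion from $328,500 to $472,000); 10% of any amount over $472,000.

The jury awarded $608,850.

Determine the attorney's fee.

First $177,000 at 33% = $58,410.00
Next $75,000 at 26.5% = $19,875.00
Next $76,500 at 18.5% = $14,152.50
Next $143,500 at 15.5% = $22,242.50
Remaining $136,850 at 10% = $13,685.00
Fee: $58,410.00 + $19,875.00 + $14,152.50 + $22,242.50 + $13,685.00 = $128,365.00

$128,365.00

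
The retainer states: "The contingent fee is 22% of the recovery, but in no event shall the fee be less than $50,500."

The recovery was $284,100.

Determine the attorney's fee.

$62,502.00

22% of $284,100 = $62,502.00
That exceeds the $50,500 minimum.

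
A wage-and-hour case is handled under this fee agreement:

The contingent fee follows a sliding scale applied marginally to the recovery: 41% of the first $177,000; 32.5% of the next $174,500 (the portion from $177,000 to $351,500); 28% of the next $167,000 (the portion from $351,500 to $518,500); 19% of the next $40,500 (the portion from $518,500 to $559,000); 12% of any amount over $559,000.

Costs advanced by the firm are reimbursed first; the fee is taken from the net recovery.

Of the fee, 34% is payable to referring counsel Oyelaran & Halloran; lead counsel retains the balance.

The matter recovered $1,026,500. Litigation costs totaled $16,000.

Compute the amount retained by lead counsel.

$157,025.55

Fee base (net of costs): $1,026,500 − $16,000 = $1,010,500
First $177,000 at 41% = $72,570.00
Next $174,500 at 32.5% = $56,712.50
Next $167,000 at 28% = $46,760.00
Next $40,500 at 19% = $7,695.00
Remaining $451,500 at 12% = $54,180.00
Fee: $72,570.00 + $56,712.50 + $46,760.00 + $7,695.00 + $54,180.00 = $237,917.50
Referral share: 34% of $237,917.50 = $80,891.95; lead counsel retains $237,917.50 − $80,891.95 = $157,025.55.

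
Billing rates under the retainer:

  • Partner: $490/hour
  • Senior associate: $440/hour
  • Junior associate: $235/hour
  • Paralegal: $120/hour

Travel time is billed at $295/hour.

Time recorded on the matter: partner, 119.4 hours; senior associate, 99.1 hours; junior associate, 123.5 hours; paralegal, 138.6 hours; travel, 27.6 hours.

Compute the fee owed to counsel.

$155,906.50

Partner: 119.4 × $490 = $58,506.00
Senior associate: 99.1 × $440 = $43,604.00
Junior associate: 123.5 × $235 = $29,022.50
Paralegal: 138.6 × $120 = $16,632.00
Subtotal: $58,506.00 + $43,604.00 + $29,022.50 + $16,632.00 = $147,764.50
Travel: 27.6 × $295 = $8,142.00
Total: $147,764.50 + $8,142.00 = $155,906.50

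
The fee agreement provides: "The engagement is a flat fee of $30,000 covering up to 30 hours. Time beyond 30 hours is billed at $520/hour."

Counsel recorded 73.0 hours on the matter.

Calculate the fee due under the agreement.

$52,360.00

Flat fee: $30,000.00
Excess hours: 73.0 − 30 = 43.0
Overrun: 43.0 × $520 = $22,360.00
Total: $30,000.00 + $22,360.00 = $52,360.00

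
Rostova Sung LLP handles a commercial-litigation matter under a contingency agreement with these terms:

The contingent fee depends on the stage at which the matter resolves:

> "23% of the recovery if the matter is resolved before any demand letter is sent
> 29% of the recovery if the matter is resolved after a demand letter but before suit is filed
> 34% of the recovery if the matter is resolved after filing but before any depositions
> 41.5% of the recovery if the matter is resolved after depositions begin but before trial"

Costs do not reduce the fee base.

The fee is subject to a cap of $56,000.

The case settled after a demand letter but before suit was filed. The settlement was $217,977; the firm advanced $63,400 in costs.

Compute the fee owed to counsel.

$56,000.00

Fee base is the gross recovery, $217,977; costs are reimbursed separately.
The matter settled after a demand letter but before suit was filed, so the 29% rate applies.
$217,977 × 29% = $63,213.33
$63,213.33 exceeds the $56,000 cap, so the fee is capped at $56,000.00.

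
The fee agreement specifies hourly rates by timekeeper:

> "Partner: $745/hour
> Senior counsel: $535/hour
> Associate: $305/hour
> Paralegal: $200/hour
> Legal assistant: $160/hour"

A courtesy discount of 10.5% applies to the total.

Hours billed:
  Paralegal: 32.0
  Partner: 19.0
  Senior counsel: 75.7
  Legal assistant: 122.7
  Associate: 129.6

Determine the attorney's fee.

$107,591.98

Partner: 19.0 × $745 = $14,155.00
Senior counsel: 75.7 × $535 = $40,499.50
Associate: 129.6 × $305 = $39,528.00
Paralegal: 32.0 × $200 = $6,400.00
Legal assistant: 122.7 × $160 = $19,632.00
Subtotal: $120,214.50
Less 10.5% discount: −$12,622.52
Total: $120,214.50 − $12,622.52 = $107,591.98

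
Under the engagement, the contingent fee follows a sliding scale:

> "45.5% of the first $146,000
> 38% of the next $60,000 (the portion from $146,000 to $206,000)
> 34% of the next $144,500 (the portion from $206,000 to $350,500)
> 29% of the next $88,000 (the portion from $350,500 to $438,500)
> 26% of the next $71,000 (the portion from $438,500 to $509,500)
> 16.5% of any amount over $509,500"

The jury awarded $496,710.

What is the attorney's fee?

$179,014.60

First $146,000 at 45.5% = $66,430.00
Next $60,000 at 38% = $22,800.00
Next $144,500 at 34% = $49,130.00
Next $88,000 at 29% = $25,520.00
Remaining $58,210 at 26% = $15,134.60
Fee: $66,430.00 + $22,800.00 + $49,130.00 + $25,520.00 + $15,134.60 = $179,014.60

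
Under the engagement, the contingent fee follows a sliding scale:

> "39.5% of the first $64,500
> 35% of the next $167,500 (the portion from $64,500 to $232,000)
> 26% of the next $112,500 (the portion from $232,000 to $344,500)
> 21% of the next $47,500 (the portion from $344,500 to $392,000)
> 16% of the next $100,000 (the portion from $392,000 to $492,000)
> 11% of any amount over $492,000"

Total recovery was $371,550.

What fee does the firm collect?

First $64,500 at 39.5% = $25,477.50
Next $167,500 at 35% = $58,625.00
Next $112,500 at 26% = $29,250.00
Remaining $27,050 at 21% = $5,680.50
Fee: $25,477.50 + $58,625.00 + $29,250.00 + $5,680.50 = $119,033.00

$119,033.00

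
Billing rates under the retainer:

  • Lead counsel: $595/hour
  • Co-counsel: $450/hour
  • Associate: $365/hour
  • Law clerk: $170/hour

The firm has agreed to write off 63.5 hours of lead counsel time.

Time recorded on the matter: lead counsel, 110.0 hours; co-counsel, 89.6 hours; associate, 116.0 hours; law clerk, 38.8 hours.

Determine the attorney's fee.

$116,923.50

Lead counsel: 110.0 × $595 = $65,450.00
Co-counsel: 89.6 × $450 = $40,320.00
Associate: 116.0 × $365 = $42,340.00
Law clerk: 38.8 × $170 = $6,596.00
Subtotal: $154,706.00
Write-off: 63.5 × $595 = $37,782.50
Total: $154,706.00 − $37,782.50 = $116,923.50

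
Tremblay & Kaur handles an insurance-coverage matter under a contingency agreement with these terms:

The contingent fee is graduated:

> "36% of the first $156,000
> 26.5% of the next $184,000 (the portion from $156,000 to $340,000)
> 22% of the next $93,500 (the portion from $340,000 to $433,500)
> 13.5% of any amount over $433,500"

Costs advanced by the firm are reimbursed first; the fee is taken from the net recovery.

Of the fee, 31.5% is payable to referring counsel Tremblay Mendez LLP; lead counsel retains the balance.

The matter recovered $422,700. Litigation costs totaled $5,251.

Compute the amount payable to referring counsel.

Fee base (net of costs): $422,700 − $5,251 = $417,449
First $156,000 at 36% = $56,160.00
Next $184,000 at 26.5% = $48,760.00
Remaining $77,449 at 22% = $17,038.78
Fee: $56,160.00 + $48,760.00 + $17,038.78 = $121,958.78
Referral share: 31.5% of $121,958.78 = $38,417.02; lead counsel retains $121,958.78 − $38,417.02 = $83,541.76.

$38,417.02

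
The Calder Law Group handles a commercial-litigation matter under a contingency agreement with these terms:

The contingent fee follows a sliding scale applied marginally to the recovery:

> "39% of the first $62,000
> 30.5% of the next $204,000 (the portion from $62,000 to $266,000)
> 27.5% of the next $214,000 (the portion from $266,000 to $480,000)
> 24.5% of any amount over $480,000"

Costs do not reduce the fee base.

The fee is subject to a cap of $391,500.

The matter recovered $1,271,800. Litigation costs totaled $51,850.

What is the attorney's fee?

Fee base is the gross recovery, $1,271,800; costs are reimbursed separately.
First $62,000 at 39% = $24,180.00
Next $204,000 at 30.5% = $62,220.00
Next $214,000 at 27.5% = $58,850.00
Remaining $791,800 at 24.5% = $193,991.00
Fee: $24,180.00 + $62,220.00 + $58,850.00 + $193,991.00 = $339,241.00
$339,241.00 is under the $391,500 cap.

$339,241.00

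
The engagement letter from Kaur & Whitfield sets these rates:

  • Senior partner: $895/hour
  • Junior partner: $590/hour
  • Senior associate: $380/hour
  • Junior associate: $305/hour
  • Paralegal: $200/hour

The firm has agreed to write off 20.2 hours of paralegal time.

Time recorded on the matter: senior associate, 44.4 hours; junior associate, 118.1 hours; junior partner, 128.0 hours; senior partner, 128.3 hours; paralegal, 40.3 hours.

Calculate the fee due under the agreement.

Senior partner: 128.3 × $895 = $114,828.50
Junior partner: 128.0 × $590 = $75,520.00
Senior associate: 44.4 × $380 = $16,872.00
Junior associate: 118.1 × $305 = $36,020.50
Paralegal: 40.3 × $200 = $8,060.00
Subtotal: $251,301.00
Write-off: 20.2 × $200 = $4,040.00
Total: $251,301.00 − $4,040.00 = $247,261.00

$247,261.00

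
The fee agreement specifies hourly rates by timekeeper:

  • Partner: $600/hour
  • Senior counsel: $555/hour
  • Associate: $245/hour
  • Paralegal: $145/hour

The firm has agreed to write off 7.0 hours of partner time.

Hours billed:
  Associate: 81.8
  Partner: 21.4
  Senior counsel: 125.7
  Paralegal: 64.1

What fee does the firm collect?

$107,739.00

Partner: 21.4 × $600 = $12,840.00
Senior counsel: 125.7 × $555 = $69,763.50
Associate: 81.8 × $245 = $20,041.00
Paralegal: 64.1 × $145 = $9,294.50
Subtotal: $111,939.00
Write-off: 7.0 × $600 = $4,200.00
Total: $111,939.00 − $4,200.00 = $107,739.00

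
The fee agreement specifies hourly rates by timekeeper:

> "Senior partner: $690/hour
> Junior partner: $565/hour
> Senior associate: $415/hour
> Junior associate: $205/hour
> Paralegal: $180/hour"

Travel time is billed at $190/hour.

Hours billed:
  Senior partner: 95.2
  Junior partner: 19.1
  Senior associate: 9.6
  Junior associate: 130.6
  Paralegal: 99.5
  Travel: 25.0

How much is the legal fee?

$129,896.50

Senior partner: 95.2 × $690 = $65,688.00
Junior partner: 19.1 × $565 = $10,791.50
Senior associate: 9.6 × $415 = $3,984.00
Junior associate: 130.6 × $205 = $26,773.00
Paralegal: 99.5 × $180 = $17,910.00
Subtotal: $65,688.00 + $10,791.50 + $3,984.00 + $26,773.00 + $17,910.00 = $125,146.50
Travel: 25.0 × $190 = $4,750.00
Total: $125,146.50 + $4,750.00 = $129,896.50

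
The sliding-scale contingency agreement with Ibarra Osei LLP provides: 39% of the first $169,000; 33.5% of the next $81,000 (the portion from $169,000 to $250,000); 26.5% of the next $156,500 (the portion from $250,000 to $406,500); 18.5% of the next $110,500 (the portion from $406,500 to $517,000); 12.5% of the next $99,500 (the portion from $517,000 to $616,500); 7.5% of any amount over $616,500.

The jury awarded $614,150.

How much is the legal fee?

First $169,000 at 39% = $65,910.00
Next $81,000 at 33.5% = $27,135.00
Next $156,500 at 26.5% = $41,472.50
Next $110,500 at 18.5% = $20,442.50
Remaining $97,150 at 12.5% = $12,143.75
Fee: $65,910.00 + $27,135.00 + $41,472.50 + $20,442.50 + $12,143.75 = $167,103.75

$167,103.75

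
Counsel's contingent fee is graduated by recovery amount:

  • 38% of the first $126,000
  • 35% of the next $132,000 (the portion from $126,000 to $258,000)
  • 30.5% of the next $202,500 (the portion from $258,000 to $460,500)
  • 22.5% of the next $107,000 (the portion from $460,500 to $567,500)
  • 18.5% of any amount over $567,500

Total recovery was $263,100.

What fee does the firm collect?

First $126,000 at 38% = $47,880.00
Next $132,000 at 35% = $46,200.00
Remaining $5,100 at 30.5% = $1,555.50
Fee: $47,880.00 + $46,200.00 + $1,555.50 = $95,635.50

$95,635.50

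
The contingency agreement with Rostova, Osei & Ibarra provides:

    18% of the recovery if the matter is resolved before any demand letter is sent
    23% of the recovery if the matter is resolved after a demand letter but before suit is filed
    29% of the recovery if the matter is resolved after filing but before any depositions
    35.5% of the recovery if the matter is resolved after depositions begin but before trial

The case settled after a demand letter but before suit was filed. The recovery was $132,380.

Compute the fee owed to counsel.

The matter settled after a demand letter but before suit was filed, so the 23% rate applies.
$132,380 × 23% = $30,447.40

$30,447.40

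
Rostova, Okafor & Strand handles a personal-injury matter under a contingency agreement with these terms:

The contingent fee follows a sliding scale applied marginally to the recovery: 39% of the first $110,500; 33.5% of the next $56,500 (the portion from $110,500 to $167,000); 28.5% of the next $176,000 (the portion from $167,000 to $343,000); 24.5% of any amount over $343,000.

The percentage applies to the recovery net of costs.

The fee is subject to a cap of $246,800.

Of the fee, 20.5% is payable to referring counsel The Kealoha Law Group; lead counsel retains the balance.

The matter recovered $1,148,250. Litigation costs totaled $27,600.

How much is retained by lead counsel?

Fee base (net of costs): $1,148,250 − $27,600 = $1,120,650
First $110,500 at 39% = $43,095.00
Next $56,500 at 33.5% = $18,927.50
Next $176,000 at 28.5% = $50,160.00
Remaining $777,650 at 24.5% = $190,524.25
Fee: $43,095.00 + $18,927.50 + $50,160.00 + $190,524.25 = $302,706.75
$302,706.75 exceeds the $246,800 cap, so the fee is capped at $246,800.00.
Referral share: 20.5% of $246,800.00 = $50,594.00; lead counsel retains $246,800.00 − $50,594.00 = $196,206.00.

$196,206.00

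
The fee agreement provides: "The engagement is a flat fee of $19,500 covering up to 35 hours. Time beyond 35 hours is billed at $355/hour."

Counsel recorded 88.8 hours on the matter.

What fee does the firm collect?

Flat fee: $19,500.00
Excess hours: 88.8 − 35 = 53.8
Overrun: 53.8 × $355 = $19,099.00
Total: $19,500.00 + $19,099.00 = $38,599.00

$38,599.00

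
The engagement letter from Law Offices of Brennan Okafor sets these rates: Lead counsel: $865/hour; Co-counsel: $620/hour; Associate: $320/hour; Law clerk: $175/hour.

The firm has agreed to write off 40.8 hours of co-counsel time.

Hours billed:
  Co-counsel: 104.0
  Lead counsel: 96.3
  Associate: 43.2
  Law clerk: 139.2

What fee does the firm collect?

$160,667.50

Lead counsel: 96.3 × $865 = $83,299.50
Co-counsel: 104.0 × $620 = $64,480.00
Associate: 43.2 × $320 = $13,824.00
Law clerk: 139.2 × $175 = $24,360.00
Subtotal: $185,963.50
Write-off: 40.8 × $620 = $25,296.00
Total: $185,963.50 − $25,296.00 = $160,667.50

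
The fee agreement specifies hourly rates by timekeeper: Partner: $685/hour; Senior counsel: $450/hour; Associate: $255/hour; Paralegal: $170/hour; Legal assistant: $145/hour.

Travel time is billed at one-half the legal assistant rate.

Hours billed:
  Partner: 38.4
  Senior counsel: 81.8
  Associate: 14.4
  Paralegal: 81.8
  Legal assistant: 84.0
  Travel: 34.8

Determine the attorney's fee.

$95,395.00

Partner: 38.4 × $685 = $26,304.00
Senior counsel: 81.8 × $450 = $36,810.00
Associate: 14.4 × $255 = $3,672.00
Paralegal: 81.8 × $170 = $13,906.00
Legal assistant: 84.0 × $145 = $12,180.00
Subtotal: $26,304.00 + $36,810.00 + $3,672.00 + $13,906.00 + $12,180.00 = $92,872.00
Travel: 34.8 × ($145 ÷ 2) = 34.8 × $72.50 = $2,523.00
Total: $92,872.00 + $2,523.00 = $95,395.00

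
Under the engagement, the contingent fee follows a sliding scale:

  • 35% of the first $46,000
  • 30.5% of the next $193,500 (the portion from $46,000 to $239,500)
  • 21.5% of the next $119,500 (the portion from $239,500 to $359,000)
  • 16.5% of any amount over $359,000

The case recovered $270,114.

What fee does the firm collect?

First $46,000 at 35% = $16,100.00
Next $193,500 at 30.5% = $59,017.50
Remaining $30,614 at 21.5% = $6,582.01
Fee: $16,100.00 + $59,017.50 + $6,582.01 = $81,699.51

$81,699.51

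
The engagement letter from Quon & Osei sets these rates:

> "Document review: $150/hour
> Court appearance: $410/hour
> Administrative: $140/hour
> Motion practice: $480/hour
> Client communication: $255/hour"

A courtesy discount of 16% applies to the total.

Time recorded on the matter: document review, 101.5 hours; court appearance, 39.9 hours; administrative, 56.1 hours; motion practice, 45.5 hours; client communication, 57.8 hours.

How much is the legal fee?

Document review: 101.5 × $150 = $15,225.00
Court appearance: 39.9 × $410 = $16,359.00
Administrative: 56.1 × $140 = $7,854.00
Motion practice: 45.5 × $480 = $21,840.00
Client communication: 57.8 × $255 = $14,739.00
Subtotal: $76,017.00
Less 16% discount: −$12,162.72
Total: $76,017.00 − $12,162.72 = $63,854.28

$63,854.28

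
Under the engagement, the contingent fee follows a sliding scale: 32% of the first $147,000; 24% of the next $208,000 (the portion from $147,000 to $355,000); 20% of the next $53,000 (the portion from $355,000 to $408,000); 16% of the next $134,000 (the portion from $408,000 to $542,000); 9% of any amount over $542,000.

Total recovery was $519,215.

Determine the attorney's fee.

$125,354.40

First $147,000 at 32% = $47,040.00
Next $208,000 at 24% = $49,920.00
Next $53,000 at 20% = $10,600.00
Remaining $111,215 at 16% = $17,794.40
Fee: $47,040.00 + $49,920.00 + $10,600.00 + $17,794.40 = $125,354.40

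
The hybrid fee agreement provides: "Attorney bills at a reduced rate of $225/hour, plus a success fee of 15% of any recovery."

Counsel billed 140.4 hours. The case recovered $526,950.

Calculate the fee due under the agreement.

$110,632.50

Hourly: 140.4 × $225 = $31,590.00
Success fee: 15% of $526,950 = $79,042.50
Total: $31,590.00 + $79,042.50 = $110,632.50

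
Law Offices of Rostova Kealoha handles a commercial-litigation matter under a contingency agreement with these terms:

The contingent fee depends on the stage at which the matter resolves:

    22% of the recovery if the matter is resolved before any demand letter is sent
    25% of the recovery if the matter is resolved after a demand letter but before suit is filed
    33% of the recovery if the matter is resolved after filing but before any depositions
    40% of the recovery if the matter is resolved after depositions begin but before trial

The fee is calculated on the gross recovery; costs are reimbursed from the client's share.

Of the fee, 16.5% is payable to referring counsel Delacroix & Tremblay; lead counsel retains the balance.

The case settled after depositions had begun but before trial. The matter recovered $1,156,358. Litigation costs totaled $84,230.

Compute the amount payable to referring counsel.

Fee base is the gross recovery, $1,156,358; costs are reimbursed separately.
The matter settled after depositions had begun but before trial, so the 40% rate applies.
$1,156,358 × 40% = $462,543.20
Referral share: 16.5% of $462,543.20 = $76,319.63; lead counsel retains $462,543.20 − $76,319.63 = $386,223.57.

$76,319.63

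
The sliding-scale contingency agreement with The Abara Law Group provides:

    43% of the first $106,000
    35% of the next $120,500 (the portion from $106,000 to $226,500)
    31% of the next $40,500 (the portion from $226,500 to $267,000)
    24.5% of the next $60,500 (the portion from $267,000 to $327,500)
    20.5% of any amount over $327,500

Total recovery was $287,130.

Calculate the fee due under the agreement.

First $106,000 at 43% = $45,580.00
Next $120,500 at 35% = $42,175.00
Next $40,500 at 31% = $12,555.00
Remaining $20,130 at 24.5% = $4,931.85
Fee: $45,580.00 + $42,175.00 + $12,555.00 + $4,931.85 = $105,241.85

$105,241.85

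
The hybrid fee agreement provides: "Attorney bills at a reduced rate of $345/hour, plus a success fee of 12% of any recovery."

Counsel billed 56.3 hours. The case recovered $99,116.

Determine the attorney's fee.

$31,317.42

Hourly: 56.3 × $345 = $19,423.50
Success fee: 12% of $99,116 = $11,893.92
Total: $19,423.50 + $11,893.92 = $31,317.42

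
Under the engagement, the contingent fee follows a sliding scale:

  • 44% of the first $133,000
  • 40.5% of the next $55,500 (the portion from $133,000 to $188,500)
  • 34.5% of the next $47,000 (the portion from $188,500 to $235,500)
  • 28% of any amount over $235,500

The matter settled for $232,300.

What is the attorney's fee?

$96,108.50

First $133,000 at 44% = $58,520.00
Next $55,500 at 40.5% = $22,477.50
Remaining $43,800 at 34.5% = $15,111.00
Fee: $58,520.00 + $22,477.50 + $15,111.00 = $96,108.50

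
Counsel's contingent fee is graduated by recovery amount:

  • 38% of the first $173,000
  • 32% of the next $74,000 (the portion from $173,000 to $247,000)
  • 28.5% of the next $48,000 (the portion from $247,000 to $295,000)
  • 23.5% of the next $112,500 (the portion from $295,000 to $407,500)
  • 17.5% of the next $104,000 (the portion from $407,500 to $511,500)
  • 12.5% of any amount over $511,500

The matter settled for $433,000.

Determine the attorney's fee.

First $173,000 at 38% = $65,740.00
Next $74,000 at 32% = $23,680.00
Next $48,000 at 28.5% = $13,680.00
Next $112,500 at 23.5% = $26,437.50
Remaining $25,500 at 17.5% = $4,462.50
Fee: $65,740.00 + $23,680.00 + $13,680.00 + $26,437.50 + $4,462.50 = $134,000.00

$134,000.00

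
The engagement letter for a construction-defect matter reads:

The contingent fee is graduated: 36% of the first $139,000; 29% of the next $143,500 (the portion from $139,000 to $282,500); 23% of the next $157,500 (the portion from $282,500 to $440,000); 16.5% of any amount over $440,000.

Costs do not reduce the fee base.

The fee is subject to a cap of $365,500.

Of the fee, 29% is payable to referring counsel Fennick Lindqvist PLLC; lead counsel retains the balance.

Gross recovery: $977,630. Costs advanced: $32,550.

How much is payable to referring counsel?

$62,810.80

Fee base is the gross recovery, $977,630; costs are reimbursed separately.
First $139,000 at 36% = $50,040.00
Next $143,500 at 29% = $41,615.00
Next $157,500 at 23% = $36,225.00
Remaining $537,630 at 16.5% = $88,708.95
Fee: $50,040.00 + $41,615.00 + $36,225.00 + $88,708.95 = $216,588.95
$216,588.95 is under the $365,500 cap.
Referral share: 29% of $216,588.95 = $62,810.80; lead counsel retains $216,588.95 − $62,810.80 = $153,778.15.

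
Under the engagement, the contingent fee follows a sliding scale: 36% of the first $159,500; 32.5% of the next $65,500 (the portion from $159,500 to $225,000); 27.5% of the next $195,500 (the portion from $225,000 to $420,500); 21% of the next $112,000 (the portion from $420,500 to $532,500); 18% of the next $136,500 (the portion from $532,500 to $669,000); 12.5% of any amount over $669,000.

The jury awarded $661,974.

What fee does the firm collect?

$179,295.32

First $159,500 at 36% = $57,420.00
Next $65,500 at 32.5% = $21,287.50
Next $195,500 at 27.5% = $53,762.50
Next $112,000 at 21% = $23,520.00
Remaining $129,474 at 18% = $23,305.32
Fee: $57,420.00 + $21,287.50 + $53,762.50 + $23,520.00 + $23,305.32 = $179,295.32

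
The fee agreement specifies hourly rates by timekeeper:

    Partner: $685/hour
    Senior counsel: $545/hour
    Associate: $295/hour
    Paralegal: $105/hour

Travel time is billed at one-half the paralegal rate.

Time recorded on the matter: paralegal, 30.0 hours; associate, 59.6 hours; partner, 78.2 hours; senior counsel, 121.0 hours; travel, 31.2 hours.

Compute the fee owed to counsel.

$141,882.00

Partner: 78.2 × $685 = $53,567.00
Senior counsel: 121.0 × $545 = $65,945.00
Associate: 59.6 × $295 = $17,582.00
Paralegal: 30.0 × $105 = $3,150.00
Subtotal: $53,567.00 + $65,945.00 + $17,582.00 + $3,150.00 = $140,244.00
Travel: 31.2 × ($105 ÷ 2) = 31.2 × $52.50 = $1,638.00
Total: $140,244.00 + $1,638.00 = $141,882.00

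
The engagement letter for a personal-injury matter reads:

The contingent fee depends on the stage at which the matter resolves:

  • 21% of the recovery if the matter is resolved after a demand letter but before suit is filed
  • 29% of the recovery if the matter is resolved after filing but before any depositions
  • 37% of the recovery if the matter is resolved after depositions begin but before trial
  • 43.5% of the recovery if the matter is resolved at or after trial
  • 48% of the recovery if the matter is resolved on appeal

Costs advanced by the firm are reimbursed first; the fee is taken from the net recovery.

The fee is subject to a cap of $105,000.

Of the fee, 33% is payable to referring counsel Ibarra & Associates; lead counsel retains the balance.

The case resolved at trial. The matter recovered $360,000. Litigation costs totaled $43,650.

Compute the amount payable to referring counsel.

$34,650.00

Fee base (net of costs): $360,000 − $43,650 = $316,350
The matter resolved at trial, so the 43.5% rate applies.
$316,350 × 43.5% = $137,612.25
$137,612.25 exceeds the $105,000 cap, so the fee is capped at $105,000.00.
Referral share: 33% of $105,000.00 = $34,650.00; lead counsel retains $105,000.00 − $34,650.00 = $70,350.00.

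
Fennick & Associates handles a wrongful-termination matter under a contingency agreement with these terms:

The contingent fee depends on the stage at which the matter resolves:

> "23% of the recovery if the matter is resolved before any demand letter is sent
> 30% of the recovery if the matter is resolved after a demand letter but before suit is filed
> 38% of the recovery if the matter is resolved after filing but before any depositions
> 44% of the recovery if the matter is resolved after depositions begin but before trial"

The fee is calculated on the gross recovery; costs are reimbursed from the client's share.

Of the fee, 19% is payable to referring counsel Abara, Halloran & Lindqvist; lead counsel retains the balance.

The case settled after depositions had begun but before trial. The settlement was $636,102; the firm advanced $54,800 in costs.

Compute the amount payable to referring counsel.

$53,178.13

Fee base is the gross recovery, $636,102; costs are reimbursed separately.
The matter settled after depositions had begun but before trial, so the 44% rate applies.
$636,102 × 44% = $279,884.88
Referral share: 19% of $279,884.88 = $53,178.13; lead counsel retains $279,884.88 − $53,178.13 = $226,706.75.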